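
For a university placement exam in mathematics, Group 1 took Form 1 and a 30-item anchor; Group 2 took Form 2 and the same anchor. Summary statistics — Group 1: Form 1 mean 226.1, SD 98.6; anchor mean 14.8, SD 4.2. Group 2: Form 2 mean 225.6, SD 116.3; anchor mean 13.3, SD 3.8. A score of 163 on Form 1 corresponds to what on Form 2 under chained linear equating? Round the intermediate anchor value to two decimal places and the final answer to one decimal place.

189.2

Form 1 → anchor (Group 1): v = (4.2/98.6)(163 − 226.1) + 14.8 = 12.11
anchor → Form 2 (Group 2): y = (116.3/3.8)(12.11 − 13.3) + 225.6 = 189.2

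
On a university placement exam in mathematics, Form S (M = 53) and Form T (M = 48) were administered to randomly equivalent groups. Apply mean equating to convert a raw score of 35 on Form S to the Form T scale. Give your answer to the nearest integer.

Mean equating: y = x + (M_Y − M_X) = 35 + (48 − 53) = 30

30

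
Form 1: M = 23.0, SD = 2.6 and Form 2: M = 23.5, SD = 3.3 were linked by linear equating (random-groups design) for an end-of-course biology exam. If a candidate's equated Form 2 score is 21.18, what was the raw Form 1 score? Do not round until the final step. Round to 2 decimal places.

21.17

Invert y = (SD_Y/SD_X)(x − M_X) + M_Y:
x = (SD_X/SD_Y)(y − M_Y) + M_X = (2.6/3.3)(21.18 − 23.5) + 23.0
x = 0.787879 × -2.320 + 23.0 = 21.17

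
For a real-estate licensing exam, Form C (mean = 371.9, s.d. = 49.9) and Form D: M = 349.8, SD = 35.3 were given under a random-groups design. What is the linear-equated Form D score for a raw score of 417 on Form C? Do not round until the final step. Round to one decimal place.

381.7

Linear equating: y = (SD_Y/SD_X)(x − M_X) + M_Y
y = (35.3/49.9)(417 − 371.9) + 349.8
y = 0.707415 × 45.1 + 349.8 = 31.9044 + 349.8 = 381.7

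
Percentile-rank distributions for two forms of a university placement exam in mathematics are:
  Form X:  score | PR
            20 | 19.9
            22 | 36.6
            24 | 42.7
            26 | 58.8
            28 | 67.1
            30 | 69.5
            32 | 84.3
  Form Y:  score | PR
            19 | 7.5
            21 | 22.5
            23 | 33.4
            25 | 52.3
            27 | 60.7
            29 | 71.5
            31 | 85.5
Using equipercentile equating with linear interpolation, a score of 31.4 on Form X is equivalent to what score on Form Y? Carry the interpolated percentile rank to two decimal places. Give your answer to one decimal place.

PR of 31.4 on Form X: 69.5 + (31.4 − 30)/(32 − 30) × (84.3 − 69.5) = 79.86
On Form Y, PR 79.86 falls between score 29 (PR 71.5) and 31 (PR 85.5).
Interpolate: 29 + (79.86 − 71.5)/(85.5 − 71.5) × (31 − 29) = 30.2

30.2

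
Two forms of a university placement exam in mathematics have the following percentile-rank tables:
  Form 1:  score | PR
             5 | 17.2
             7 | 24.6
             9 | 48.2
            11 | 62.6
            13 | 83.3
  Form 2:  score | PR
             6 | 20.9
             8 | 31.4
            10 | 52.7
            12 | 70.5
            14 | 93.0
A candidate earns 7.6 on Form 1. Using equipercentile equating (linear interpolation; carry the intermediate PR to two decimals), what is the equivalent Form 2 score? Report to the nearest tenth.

8.0

PR of 7.6 on Form 1: 24.6 + (7.6 − 7)/(9 − 7) × (48.2 − 24.6) = 31.68
On Form 2, PR 31.68 falls between score 8 (PR 31.4) and 10 (PR 52.7).
Interpolate: 8 + (31.68 − 31.4)/(52.7 − 31.4) × (10 − 8) = 8.0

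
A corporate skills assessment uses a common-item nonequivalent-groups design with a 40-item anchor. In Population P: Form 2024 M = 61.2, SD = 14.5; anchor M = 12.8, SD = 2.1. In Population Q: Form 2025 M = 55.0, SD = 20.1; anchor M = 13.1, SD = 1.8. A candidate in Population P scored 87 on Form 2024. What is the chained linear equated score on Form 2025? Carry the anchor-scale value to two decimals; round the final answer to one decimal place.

93.4

Form 2024 → anchor (Population P): v = (2.1/14.5)(87 − 61.2) + 12.8 = 16.54
anchor → Form 2025 (Population Q): y = (20.1/1.8)(16.54 − 13.1) + 55.0 = 93.4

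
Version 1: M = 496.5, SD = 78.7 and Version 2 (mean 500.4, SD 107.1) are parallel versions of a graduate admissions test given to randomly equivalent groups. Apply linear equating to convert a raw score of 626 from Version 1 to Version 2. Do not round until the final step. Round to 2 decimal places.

Linear equating: y = (SD_Y/SD_X)(x − M_X) + M_Y
y = (107.1/78.7)(626 − 496.5) + 500.4
y = 1.360864 × 129.5 + 500.4 = 176.2319 + 500.4 = 676.63

676.63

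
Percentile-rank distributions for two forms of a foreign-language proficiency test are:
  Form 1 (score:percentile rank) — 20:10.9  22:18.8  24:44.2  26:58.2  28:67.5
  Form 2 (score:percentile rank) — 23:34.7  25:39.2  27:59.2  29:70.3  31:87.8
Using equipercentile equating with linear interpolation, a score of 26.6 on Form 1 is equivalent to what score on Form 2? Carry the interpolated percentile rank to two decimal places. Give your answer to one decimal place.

PR of 26.6 on Form 1: 58.2 + (26.6 − 26)/(28 − 26) × (67.5 − 58.2) = 60.99
On Form 2, PR 60.99 falls between score 27 (PR 59.2) and 29 (PR 70.3).
Interpolate: 27 + (60.99 − 59.2)/(70.3 − 59.2) × (29 − 27) = 27.3

27.3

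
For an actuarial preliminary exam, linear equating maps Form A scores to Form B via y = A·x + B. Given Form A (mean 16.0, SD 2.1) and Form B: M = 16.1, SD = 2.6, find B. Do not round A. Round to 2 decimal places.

-3.71

A = SD_Y / SD_X = 2.6 / 2.1 = 1.238095
B = M_Y − A·M_X = 16.1 − 1.238095 × 16.0 = -3.71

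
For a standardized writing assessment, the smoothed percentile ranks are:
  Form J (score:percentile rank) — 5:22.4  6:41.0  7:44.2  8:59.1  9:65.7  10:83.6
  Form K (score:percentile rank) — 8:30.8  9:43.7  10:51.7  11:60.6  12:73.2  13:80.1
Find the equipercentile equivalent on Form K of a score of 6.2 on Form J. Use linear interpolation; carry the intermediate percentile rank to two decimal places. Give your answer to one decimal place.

8.8

PR of 6.2 on Form J: 41.0 + (6.2 − 6)/(7 − 6) × (44.2 − 41.0) = 41.64
On Form K, PR 41.64 falls between score 8 (PR 30.8) and 9 (PR 43.7).
Interpolate: 8 + (41.64 − 30.8)/(43.7 − 30.8) × (9 − 8) = 8.8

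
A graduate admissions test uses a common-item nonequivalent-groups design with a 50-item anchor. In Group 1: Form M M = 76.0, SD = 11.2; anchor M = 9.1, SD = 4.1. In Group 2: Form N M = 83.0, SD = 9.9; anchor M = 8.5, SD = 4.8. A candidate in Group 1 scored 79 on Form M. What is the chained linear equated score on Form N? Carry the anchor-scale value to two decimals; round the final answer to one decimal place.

86.5

Form M → anchor (Group 1): v = (4.1/11.2)(79 − 76.0) + 9.1 = 10.20
anchor → Form N (Group 2): y = (9.9/4.8)(10.20 − 8.5) + 83.0 = 86.5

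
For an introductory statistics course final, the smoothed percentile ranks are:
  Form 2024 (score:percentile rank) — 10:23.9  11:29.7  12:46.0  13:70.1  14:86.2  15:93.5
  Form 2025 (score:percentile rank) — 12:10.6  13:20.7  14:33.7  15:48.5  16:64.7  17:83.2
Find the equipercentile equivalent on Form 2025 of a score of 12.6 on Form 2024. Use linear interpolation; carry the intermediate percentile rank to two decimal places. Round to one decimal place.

15.7

PR of 12.6 on Form 2024: 46.0 + (12.6 − 12)/(13 − 12) × (70.1 − 46.0) = 60.46
On Form 2025, PR 60.46 falls between score 15 (PR 48.5) and 16 (PR 64.7).
Interpolate: 15 + (60.46 − 48.5)/(64.7 − 48.5) × (16 − 15) = 15.7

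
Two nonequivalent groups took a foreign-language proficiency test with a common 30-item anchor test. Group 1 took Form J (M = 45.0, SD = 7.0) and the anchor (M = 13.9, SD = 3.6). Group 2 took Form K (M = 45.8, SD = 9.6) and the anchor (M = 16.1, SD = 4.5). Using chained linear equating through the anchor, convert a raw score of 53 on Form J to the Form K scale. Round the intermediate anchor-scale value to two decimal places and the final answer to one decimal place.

Form J → anchor (Group 1): v = (3.6/7.0)(53 − 45.0) + 13.9 = 18.01
anchor → Form K (Group 2): y = (9.6/4.5)(18.01 − 16.1) + 45.8 = 49.9

49.9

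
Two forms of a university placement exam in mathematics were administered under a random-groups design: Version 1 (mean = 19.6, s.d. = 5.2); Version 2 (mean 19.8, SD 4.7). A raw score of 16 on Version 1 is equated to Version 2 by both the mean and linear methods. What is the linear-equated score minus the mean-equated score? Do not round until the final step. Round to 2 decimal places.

Mean-equated: 16 + (19.8 − 19.6) = 16.20
Linear-equated: (4.7/5.2)(16 − 19.6) + 19.8 = 16.546
Difference = 16.546 − 16.20 = 0.35

0.35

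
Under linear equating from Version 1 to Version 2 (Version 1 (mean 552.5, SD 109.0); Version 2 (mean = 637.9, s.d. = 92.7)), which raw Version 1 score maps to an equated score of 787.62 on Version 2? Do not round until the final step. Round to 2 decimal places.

Invert y = (SD_Y/SD_X)(x − M_X) + M_Y:
x = (SD_X/SD_Y)(y − M_Y) + M_X = (109.0/92.7)(787.62 − 637.9) + 552.5
x = 1.175836 × 149.720 + 552.5 = 728.55

728.55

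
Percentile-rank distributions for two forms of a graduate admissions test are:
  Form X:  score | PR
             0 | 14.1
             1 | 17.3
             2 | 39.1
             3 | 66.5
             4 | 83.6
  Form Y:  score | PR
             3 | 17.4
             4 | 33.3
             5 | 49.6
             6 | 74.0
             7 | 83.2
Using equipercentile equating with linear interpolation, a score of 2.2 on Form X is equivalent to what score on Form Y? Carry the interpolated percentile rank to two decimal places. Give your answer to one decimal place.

PR of 2.2 on Form X: 39.1 + (2.2 − 2)/(3 − 2) × (66.5 − 39.1) = 44.58
On Form Y, PR 44.58 falls between score 4 (PR 33.3) and 5 (PR 49.6).
Interpolate: 4 + (44.58 − 33.3)/(49.6 − 33.3) × (5 − 4) = 4.7

4.7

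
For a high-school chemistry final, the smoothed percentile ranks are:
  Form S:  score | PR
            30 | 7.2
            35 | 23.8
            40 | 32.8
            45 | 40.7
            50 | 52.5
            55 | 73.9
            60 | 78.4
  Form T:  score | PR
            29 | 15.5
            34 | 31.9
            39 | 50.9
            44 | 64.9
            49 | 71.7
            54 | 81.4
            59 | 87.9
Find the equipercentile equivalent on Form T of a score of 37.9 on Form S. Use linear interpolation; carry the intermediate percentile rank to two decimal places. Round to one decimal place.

PR of 37.9 on Form S: 23.8 + (37.9 − 35)/(40 − 35) × (32.8 − 23.8) = 29.02
On Form T, PR 29.02 falls between score 29 (PR 15.5) and 34 (PR 31.9).
Interpolate: 29 + (29.02 − 15.5)/(31.9 − 15.5) × (34 − 29) = 33.1

33.1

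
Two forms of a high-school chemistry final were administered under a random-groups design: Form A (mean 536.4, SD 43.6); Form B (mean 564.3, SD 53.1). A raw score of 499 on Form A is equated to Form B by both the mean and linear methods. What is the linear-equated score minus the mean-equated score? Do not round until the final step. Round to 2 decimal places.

Mean-equated: 499 + (564.3 − 536.4) = 526.90
Linear-equated: (53.1/43.6)(499 − 536.4) + 564.3 = 518.751
Difference = 518.751 − 526.90 = -8.15

-8.15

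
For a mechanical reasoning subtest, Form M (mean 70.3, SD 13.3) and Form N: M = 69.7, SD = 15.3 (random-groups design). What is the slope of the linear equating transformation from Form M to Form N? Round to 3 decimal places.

1.150

A = SD_Y / SD_X = 15.3 / 13.3 = 1.150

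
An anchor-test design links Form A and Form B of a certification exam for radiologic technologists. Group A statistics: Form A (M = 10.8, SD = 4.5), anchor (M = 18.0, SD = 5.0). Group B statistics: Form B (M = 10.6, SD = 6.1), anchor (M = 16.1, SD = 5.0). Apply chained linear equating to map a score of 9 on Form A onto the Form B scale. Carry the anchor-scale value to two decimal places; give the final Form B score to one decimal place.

Form A → anchor (Group A): v = (5.0/4.5)(9 − 10.8) + 18.0 = 16.00
anchor → Form B (Group B): y = (6.1/5.0)(16.00 − 16.1) + 10.6 = 10.5

10.5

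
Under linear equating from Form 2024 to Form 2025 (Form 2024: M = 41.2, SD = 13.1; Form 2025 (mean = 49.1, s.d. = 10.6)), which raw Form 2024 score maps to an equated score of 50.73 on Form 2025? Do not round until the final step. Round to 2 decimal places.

Invert y = (SD_Y/SD_X)(x − M_X) + M_Y:
x = (SD_X/SD_Y)(y − M_Y) + M_X = (13.1/10.6)(50.73 − 49.1) + 41.2
x = 1.235849 × 1.630 + 41.2 = 43.21

43.21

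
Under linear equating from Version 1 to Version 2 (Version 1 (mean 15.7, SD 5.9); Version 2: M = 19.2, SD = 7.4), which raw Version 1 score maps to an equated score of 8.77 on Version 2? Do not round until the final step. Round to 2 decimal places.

Invert y = (SD_Y/SD_X)(x − M_X) + M_Y:
x = (SD_X/SD_Y)(y − M_Y) + M_X = (5.9/7.4)(8.77 − 19.2) + 15.7
x = 0.797297 × -10.430 + 15.7 = 7.38

7.38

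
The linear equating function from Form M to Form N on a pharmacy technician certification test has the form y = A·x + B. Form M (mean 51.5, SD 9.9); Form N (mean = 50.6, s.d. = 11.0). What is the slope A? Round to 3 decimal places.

1.111

A = SD_Y / SD_X = 11.0 / 9.9 = 1.111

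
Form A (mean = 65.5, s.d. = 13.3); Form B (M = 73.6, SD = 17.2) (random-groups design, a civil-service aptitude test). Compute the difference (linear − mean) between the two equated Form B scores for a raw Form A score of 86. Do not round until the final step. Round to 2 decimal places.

Mean-equated: 86 + (73.6 − 65.5) = 94.10
Linear-equated: (17.2/13.3)(86 − 65.5) + 73.6 = 100.111
Difference = 100.111 − 94.10 = 6.01

6.01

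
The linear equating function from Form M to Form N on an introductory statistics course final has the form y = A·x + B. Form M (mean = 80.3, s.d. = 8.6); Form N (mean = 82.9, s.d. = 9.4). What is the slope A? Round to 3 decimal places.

1.093

A = SD_Y / SD_X = 9.4 / 8.6 = 1.093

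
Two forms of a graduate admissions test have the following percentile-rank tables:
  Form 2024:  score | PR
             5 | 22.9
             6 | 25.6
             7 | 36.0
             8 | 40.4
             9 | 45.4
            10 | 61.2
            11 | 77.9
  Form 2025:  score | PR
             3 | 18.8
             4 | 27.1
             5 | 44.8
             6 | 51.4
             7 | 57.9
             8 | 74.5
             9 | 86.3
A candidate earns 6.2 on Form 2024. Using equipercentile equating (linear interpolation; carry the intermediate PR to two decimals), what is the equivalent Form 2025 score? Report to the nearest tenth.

PR of 6.2 on Form 2024: 25.6 + (6.2 − 6)/(7 − 6) × (36.0 − 25.6) = 27.68
On Form 2025, PR 27.68 falls between score 4 (PR 27.1) and 5 (PR 44.8).
Interpolate: 4 + (27.68 − 27.1)/(44.8 − 27.1) × (5 − 4) = 4.0

4.0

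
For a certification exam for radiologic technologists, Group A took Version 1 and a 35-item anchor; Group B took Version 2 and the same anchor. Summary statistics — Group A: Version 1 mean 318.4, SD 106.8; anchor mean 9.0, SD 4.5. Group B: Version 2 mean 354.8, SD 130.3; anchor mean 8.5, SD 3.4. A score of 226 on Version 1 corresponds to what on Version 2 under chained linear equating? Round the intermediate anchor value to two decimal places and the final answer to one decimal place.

224.9

Version 1 → anchor (Group A): v = (4.5/106.8)(226 − 318.4) + 9.0 = 5.11
anchor → Version 2 (Group B): y = (130.3/3.4)(5.11 − 8.5) + 354.8 = 224.9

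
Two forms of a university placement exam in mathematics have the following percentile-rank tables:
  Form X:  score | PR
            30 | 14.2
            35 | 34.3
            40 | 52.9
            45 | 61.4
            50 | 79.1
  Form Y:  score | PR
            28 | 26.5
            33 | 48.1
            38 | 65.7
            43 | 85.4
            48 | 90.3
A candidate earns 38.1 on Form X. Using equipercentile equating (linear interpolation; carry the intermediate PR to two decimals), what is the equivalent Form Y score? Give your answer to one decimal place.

32.5

PR of 38.1 on Form X: 34.3 + (38.1 − 35)/(40 − 35) × (52.9 − 34.3) = 45.83
On Form Y, PR 45.83 falls between score 28 (PR 26.5) and 33 (PR 48.1).
Interpolate: 28 + (45.83 − 26.5)/(48.1 − 26.5) × (33 − 28) = 32.5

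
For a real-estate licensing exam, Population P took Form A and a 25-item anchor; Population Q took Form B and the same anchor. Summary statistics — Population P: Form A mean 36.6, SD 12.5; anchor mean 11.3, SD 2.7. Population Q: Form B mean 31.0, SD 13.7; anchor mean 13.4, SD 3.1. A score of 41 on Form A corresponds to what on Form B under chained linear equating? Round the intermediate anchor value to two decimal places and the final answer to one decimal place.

Form A → anchor (Population P): v = (2.7/12.5)(41 − 36.6) + 11.3 = 12.25
anchor → Form B (Population Q): y = (13.7/3.1)(12.25 − 13.4) + 31.0 = 25.9

25.9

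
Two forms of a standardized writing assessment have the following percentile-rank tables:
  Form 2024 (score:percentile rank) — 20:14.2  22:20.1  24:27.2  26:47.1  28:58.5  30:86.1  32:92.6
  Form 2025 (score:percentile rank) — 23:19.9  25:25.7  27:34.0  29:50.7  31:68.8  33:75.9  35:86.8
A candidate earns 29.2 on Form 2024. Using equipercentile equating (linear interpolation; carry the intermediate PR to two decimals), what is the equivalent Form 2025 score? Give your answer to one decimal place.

PR of 29.2 on Form 2024: 58.5 + (29.2 − 28)/(30 − 28) × (86.1 − 58.5) = 75.06
On Form 2025, PR 75.06 falls between score 31 (PR 68.8) and 33 (PR 75.9).
Interpolate: 31 + (75.06 − 68.8)/(75.9 − 68.8) × (33 − 31) = 32.8

32.8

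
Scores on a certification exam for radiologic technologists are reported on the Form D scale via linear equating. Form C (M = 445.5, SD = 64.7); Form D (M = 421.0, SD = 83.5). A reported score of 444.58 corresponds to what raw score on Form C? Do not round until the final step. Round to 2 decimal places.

463.77

Invert y = (SD_Y/SD_X)(x − M_X) + M_Y:
x = (SD_X/SD_Y)(y − M_Y) + M_X = (64.7/83.5)(444.58 − 421.0) + 445.5
x = 0.774850 × 23.580 + 445.5 = 463.77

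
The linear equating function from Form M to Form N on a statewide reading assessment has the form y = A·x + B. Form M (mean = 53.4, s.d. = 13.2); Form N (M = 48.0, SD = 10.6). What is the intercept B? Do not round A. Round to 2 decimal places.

A = SD_Y / SD_X = 10.6 / 13.2 = 0.803030
B = M_Y − A·M_X = 48.0 − 0.803030 × 53.4 = 5.12

5.12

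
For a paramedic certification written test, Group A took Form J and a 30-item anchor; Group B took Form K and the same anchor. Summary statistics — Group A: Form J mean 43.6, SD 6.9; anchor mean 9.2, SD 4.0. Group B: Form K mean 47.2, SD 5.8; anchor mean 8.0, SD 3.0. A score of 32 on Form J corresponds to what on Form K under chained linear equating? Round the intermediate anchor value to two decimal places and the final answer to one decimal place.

Form J → anchor (Group A): v = (4.0/6.9)(32 − 43.6) + 9.2 = 2.48
anchor → Form K (Group B): y = (5.8/3.0)(2.48 − 8.0) + 47.2 = 36.5

36.5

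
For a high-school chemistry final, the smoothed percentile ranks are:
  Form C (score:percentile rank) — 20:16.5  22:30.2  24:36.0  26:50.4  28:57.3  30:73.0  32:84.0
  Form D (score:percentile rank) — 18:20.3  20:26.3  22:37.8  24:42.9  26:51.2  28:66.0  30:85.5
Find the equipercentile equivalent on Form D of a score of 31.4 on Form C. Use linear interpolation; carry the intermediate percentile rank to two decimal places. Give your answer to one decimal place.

29.5

PR of 31.4 on Form C: 73.0 + (31.4 − 30)/(32 − 30) × (84.0 − 73.0) = 80.70
On Form D, PR 80.70 falls between score 28 (PR 66.0) and 30 (PR 85.5).
Interpolate: 28 + (80.70 − 66.0)/(85.5 − 66.0) × (30 − 28) = 29.5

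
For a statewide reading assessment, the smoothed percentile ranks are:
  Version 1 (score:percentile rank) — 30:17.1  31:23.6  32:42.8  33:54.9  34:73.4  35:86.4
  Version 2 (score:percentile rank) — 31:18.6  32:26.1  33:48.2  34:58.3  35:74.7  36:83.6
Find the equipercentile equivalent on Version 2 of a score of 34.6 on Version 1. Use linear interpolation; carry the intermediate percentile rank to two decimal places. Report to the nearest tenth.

PR of 34.6 on Version 1: 73.4 + (34.6 − 34)/(35 − 34) × (86.4 − 73.4) = 81.20
On Version 2, PR 81.20 falls between score 35 (PR 74.7) and 36 (PR 83.6).
Interpolate: 35 + (81.20 − 74.7)/(83.6 − 74.7) × (36 − 35) = 35.7

35.7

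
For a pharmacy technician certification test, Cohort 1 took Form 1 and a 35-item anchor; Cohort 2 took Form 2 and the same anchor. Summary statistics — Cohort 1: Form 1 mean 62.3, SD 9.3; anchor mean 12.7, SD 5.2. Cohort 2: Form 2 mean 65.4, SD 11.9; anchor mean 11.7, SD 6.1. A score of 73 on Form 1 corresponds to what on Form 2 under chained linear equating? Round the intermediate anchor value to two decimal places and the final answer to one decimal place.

79.0

Form 1 → anchor (Cohort 1): v = (5.2/9.3)(73 − 62.3) + 12.7 = 18.68
anchor → Form 2 (Cohort 2): y = (11.9/6.1)(18.68 − 11.7) + 65.4 = 79.0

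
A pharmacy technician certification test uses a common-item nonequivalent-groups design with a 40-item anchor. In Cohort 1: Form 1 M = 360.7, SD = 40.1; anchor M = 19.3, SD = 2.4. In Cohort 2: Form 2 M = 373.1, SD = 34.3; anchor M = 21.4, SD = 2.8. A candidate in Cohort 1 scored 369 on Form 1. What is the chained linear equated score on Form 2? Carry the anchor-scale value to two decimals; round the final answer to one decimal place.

Form 1 → anchor (Cohort 1): v = (2.4/40.1)(369 − 360.7) + 19.3 = 19.80
anchor → Form 2 (Cohort 2): y = (34.3/2.8)(19.80 − 21.4) + 373.1 = 353.5

353.5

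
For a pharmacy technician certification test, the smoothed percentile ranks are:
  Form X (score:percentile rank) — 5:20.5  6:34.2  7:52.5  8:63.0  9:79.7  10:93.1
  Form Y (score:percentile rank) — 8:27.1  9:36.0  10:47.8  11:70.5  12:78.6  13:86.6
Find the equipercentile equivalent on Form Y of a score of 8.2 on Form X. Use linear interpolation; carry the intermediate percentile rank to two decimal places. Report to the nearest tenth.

10.8

PR of 8.2 on Form X: 63.0 + (8.2 − 8)/(9 − 8) × (79.7 − 63.0) = 66.34
On Form Y, PR 66.34 falls between score 10 (PR 47.8) and 11 (PR 70.5).
Interpolate: 10 + (66.34 − 47.8)/(70.5 − 47.8) × (11 − 10) = 10.8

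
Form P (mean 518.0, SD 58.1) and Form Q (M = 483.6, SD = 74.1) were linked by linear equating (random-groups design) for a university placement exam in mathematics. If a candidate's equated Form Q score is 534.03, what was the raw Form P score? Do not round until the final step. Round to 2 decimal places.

Invert y = (SD_Y/SD_X)(x − M_X) + M_Y:
x = (SD_X/SD_Y)(y − M_Y) + M_X = (58.1/74.1)(534.03 − 483.6) + 518.0
x = 0.784076 × 50.430 + 518.0 = 557.54

557.54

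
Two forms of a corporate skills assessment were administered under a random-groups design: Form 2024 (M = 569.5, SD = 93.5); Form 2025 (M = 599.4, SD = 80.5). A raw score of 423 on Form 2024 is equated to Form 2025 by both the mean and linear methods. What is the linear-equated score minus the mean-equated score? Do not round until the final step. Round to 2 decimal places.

20.37

Mean-equated: 423 + (599.4 − 569.5) = 452.90
Linear-equated: (80.5/93.5)(423 − 569.5) + 599.4 = 473.269
Difference = 473.269 − 452.90 = 20.37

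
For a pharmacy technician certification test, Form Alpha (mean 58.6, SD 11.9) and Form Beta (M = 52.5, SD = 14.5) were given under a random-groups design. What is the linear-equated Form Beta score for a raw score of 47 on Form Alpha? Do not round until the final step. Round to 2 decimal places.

Linear equating: y = (SD_Y/SD_X)(x − M_X) + M_Y
y = (14.5/11.9)(47 − 58.6) + 52.5
y = 1.218487 × -11.6 + 52.5 = -14.1345 + 52.5 = 38.37

38.37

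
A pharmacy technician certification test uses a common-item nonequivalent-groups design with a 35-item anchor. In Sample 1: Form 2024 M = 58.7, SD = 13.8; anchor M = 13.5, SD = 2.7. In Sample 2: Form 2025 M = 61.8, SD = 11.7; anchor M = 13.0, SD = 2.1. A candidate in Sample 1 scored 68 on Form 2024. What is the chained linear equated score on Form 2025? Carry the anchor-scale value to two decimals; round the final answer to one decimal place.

Form 2024 → anchor (Sample 1): v = (2.7/13.8)(68 − 58.7) + 13.5 = 15.32
anchor → Form 2025 (Sample 2): y = (11.7/2.1)(15.32 − 13.0) + 61.8 = 74.7

74.7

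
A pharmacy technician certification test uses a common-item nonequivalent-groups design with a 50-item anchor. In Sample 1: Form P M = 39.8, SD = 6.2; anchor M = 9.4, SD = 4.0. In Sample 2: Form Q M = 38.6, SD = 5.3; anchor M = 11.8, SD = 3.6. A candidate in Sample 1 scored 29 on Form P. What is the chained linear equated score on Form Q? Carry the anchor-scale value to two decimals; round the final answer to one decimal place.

Form P → anchor (Sample 1): v = (4.0/6.2)(29 − 39.8) + 9.4 = 2.43
anchor → Form Q (Sample 2): y = (5.3/3.6)(2.43 − 11.8) + 38.6 = 24.8

24.8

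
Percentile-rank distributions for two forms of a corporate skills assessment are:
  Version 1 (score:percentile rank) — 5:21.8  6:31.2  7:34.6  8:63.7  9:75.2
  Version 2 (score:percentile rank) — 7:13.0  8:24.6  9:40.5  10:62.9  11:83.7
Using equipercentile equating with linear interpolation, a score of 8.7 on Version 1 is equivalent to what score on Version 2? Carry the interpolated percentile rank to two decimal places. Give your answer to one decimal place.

PR of 8.7 on Version 1: 63.7 + (8.7 − 8)/(9 − 8) × (75.2 − 63.7) = 71.75
On Version 2, PR 71.75 falls between score 10 (PR 62.9) and 11 (PR 83.7).
Interpolate: 10 + (71.75 − 62.9)/(83.7 − 62.9) × (11 − 10) = 10.4

10.4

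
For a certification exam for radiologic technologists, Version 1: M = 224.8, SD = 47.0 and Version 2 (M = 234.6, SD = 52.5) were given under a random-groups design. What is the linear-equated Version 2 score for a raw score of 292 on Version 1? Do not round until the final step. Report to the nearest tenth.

Linear equating: y = (SD_Y/SD_X)(x − M_X) + M_Y
y = (52.5/47.0)(292 − 224.8) + 234.6
y = 1.117021 × 67.2 + 234.6 = 75.0638 + 234.6 = 309.7

309.7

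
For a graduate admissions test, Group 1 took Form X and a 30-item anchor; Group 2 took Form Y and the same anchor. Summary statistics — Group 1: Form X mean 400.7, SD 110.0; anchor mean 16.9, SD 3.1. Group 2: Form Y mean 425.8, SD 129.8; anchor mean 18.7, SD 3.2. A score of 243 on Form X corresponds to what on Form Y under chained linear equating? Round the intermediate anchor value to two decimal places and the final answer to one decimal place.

Form X → anchor (Group 1): v = (3.1/110.0)(243 − 400.7) + 16.9 = 12.46
anchor → Form Y (Group 2): y = (129.8/3.2)(12.46 − 18.7) + 425.8 = 172.7

172.7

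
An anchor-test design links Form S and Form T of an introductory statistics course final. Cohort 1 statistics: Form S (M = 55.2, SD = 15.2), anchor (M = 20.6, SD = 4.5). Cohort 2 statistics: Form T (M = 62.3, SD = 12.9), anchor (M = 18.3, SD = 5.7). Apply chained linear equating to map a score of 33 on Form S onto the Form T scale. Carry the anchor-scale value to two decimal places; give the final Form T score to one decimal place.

Form S → anchor (Cohort 1): v = (4.5/15.2)(33 − 55.2) + 20.6 = 14.03
anchor → Form T (Cohort 2): y = (12.9/5.7)(14.03 − 18.3) + 62.3 = 52.6

52.6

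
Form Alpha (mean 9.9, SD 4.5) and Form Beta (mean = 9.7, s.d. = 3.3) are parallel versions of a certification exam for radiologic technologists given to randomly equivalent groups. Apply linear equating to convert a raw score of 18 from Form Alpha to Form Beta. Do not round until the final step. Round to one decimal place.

Linear equating: y = (SD_Y/SD_X)(x − M_X) + M_Y
y = (3.3/4.5)(18 − 9.9) + 9.7
y = 0.733333 × 8.1 + 9.7 = 5.9400 + 9.7 = 15.6

15.6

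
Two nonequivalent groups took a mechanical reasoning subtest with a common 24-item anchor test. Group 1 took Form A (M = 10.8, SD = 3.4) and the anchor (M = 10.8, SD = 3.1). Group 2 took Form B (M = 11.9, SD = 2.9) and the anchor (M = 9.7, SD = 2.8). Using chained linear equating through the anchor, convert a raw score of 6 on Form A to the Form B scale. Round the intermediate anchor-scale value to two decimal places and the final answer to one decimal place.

8.5

Form A → anchor (Group 1): v = (3.1/3.4)(6 − 10.8) + 10.8 = 6.42
anchor → Form B (Group 2): y = (2.9/2.8)(6.42 − 9.7) + 11.9 = 8.5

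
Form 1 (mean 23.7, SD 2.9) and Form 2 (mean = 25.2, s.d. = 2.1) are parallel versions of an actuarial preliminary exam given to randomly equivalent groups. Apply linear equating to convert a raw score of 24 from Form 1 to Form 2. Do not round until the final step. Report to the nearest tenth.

25.4

Linear equating: y = (SD_Y/SD_X)(x − M_X) + M_Y
y = (2.1/2.9)(24 − 23.7) + 25.2
y = 0.724138 × 0.3 + 25.2 = 0.2172 + 25.2 = 25.4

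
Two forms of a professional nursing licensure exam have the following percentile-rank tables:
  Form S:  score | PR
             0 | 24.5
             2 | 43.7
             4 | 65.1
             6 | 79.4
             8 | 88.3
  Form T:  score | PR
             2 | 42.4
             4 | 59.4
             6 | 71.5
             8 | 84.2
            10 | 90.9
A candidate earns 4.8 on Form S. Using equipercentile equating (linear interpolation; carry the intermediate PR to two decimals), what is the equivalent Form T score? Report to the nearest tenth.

PR of 4.8 on Form S: 65.1 + (4.8 − 4)/(6 − 4) × (79.4 − 65.1) = 70.82
On Form T, PR 70.82 falls between score 4 (PR 59.4) and 6 (PR 71.5).
Interpolate: 4 + (70.82 − 59.4)/(71.5 − 59.4) × (6 − 4) = 5.9

5.9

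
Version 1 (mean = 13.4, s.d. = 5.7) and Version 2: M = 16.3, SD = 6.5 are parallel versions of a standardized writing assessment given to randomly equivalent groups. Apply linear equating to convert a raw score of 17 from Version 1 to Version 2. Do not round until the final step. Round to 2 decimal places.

20.41

Linear equating: y = (SD_Y/SD_X)(x − M_X) + M_Y
y = (6.5/5.7)(17 − 13.4) + 16.3
y = 1.140351 × 3.6 + 16.3 = 4.1053 + 16.3 = 20.41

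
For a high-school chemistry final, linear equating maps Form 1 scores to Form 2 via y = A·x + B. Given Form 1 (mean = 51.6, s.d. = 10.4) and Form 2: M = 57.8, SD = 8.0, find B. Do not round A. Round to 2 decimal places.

A = SD_Y / SD_X = 8.0 / 10.4 = 0.769231
B = M_Y − A·M_X = 57.8 − 0.769231 × 51.6 = 18.11

18.11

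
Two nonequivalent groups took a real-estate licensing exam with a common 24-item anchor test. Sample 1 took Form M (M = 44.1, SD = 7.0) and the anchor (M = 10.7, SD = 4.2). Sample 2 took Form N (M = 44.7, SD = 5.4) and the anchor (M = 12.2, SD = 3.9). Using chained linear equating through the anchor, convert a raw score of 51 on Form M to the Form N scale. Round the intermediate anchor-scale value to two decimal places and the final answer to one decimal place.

48.4

Form M → anchor (Sample 1): v = (4.2/7.0)(51 − 44.1) + 10.7 = 14.84
anchor → Form N (Sample 2): y = (5.4/3.9)(14.84 − 12.2) + 44.7 = 48.4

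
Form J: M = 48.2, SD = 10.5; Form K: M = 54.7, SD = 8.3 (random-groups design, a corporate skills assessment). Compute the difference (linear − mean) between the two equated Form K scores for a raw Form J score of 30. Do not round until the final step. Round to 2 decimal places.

3.81

Mean-equated: 30 + (54.7 − 48.2) = 36.50
Linear-equated: (8.3/10.5)(30 − 48.2) + 54.7 = 40.313
Difference = 40.313 − 36.50 = 3.81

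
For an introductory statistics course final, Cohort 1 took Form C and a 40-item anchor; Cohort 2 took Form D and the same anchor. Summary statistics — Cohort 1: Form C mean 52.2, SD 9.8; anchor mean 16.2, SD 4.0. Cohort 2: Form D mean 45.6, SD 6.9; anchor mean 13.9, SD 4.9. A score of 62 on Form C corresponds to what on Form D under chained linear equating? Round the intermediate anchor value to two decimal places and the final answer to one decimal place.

54.5

Form C → anchor (Cohort 1): v = (4.0/9.8)(62 − 52.2) + 16.2 = 20.20
anchor → Form D (Cohort 2): y = (6.9/4.9)(20.20 − 13.9) + 45.6 = 54.5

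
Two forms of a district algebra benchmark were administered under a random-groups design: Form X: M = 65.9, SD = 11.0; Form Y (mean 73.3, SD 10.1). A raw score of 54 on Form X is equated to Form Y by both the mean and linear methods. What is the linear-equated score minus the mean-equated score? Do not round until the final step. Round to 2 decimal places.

Mean-equated: 54 + (73.3 − 65.9) = 61.40
Linear-equated: (10.1/11.0)(54 − 65.9) + 73.3 = 62.374
Difference = 62.374 − 61.40 = 0.97

0.97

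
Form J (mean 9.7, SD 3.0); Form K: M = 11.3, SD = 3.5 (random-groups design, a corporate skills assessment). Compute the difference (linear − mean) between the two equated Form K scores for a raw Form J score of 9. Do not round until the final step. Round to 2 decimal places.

Mean-equated: 9 + (11.3 − 9.7) = 10.60
Linear-equated: (3.5/3.0)(9 − 9.7) + 11.3 = 10.483
Difference = 10.483 − 10.60 = -0.12

-0.12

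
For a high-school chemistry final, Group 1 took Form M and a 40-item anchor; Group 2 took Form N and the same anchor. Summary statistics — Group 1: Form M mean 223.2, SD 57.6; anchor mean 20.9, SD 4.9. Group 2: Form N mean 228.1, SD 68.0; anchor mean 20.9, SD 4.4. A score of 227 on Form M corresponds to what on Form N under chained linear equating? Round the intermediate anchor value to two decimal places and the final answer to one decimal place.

233.0

Form M → anchor (Group 1): v = (4.9/57.6)(227 − 223.2) + 20.9 = 21.22
anchor → Form N (Group 2): y = (68.0/4.4)(21.22 − 20.9) + 228.1 = 233.0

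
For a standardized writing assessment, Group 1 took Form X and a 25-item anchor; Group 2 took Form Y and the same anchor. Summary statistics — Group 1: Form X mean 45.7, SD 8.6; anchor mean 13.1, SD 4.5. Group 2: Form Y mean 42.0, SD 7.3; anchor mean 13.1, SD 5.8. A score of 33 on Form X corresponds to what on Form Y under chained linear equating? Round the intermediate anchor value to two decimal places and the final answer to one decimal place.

33.6

Form X → anchor (Group 1): v = (4.5/8.6)(33 − 45.7) + 13.1 = 6.45
anchor → Form Y (Group 2): y = (7.3/5.8)(6.45 − 13.1) + 42.0 = 33.6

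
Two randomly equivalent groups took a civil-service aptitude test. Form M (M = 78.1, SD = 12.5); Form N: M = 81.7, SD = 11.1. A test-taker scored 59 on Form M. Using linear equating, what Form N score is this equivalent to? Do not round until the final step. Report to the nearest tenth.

Linear equating: y = (SD_Y/SD_X)(x − M_X) + M_Y
y = (11.1/12.5)(59 − 78.1) + 81.7
y = 0.888000 × -19.1 + 81.7 = -16.9608 + 81.7 = 64.7

64.7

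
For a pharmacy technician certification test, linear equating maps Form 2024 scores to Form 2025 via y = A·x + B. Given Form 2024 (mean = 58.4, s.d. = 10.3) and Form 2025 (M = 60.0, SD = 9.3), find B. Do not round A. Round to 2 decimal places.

7.27

A = SD_Y / SD_X = 9.3 / 10.3 = 0.902913
B = M_Y − A·M_X = 60.0 − 0.902913 × 58.4 = 7.27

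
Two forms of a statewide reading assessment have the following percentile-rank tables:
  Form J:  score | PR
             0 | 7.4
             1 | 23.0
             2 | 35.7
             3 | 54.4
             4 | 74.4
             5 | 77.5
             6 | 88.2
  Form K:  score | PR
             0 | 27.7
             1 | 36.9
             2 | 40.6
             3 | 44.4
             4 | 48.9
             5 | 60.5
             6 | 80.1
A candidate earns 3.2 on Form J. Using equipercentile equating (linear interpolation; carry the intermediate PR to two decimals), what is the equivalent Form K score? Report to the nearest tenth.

4.8

PR of 3.2 on Form J: 54.4 + (3.2 − 3)/(4 − 3) × (74.4 − 54.4) = 58.40
On Form K, PR 58.40 falls between score 4 (PR 48.9) and 5 (PR 60.5).
Interpolate: 4 + (58.40 − 48.9)/(60.5 − 48.9) × (5 − 4) = 4.8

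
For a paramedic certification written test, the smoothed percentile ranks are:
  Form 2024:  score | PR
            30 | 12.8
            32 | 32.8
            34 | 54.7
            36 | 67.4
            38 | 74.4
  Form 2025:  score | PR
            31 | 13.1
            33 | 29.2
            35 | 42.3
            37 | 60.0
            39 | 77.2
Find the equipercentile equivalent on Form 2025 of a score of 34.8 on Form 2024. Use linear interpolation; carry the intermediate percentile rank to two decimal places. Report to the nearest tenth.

PR of 34.8 on Form 2024: 54.7 + (34.8 − 34)/(36 − 34) × (67.4 − 54.7) = 59.78
On Form 2025, PR 59.78 falls between score 35 (PR 42.3) and 37 (PR 60.0).
Interpolate: 35 + (59.78 − 42.3)/(60.0 − 42.3) × (37 − 35) = 37.0

37.0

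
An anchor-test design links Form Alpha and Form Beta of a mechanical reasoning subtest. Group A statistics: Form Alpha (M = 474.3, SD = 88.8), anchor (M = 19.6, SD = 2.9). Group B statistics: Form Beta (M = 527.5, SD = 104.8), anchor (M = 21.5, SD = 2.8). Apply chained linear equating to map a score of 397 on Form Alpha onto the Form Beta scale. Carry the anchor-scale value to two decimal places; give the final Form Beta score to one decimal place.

362.1

Form Alpha → anchor (Group A): v = (2.9/88.8)(397 − 474.3) + 19.6 = 17.08
anchor → Form Beta (Group B): y = (104.8/2.8)(17.08 − 21.5) + 527.5 = 362.1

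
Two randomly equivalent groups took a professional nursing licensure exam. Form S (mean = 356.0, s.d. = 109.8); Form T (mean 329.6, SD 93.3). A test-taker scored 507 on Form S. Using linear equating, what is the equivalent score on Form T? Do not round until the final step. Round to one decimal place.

457.9

Linear equating: y = (SD_Y/SD_X)(x − M_X) + M_Y
y = (93.3/109.8)(507 − 356.0) + 329.6
y = 0.849727 × 151.0 + 329.6 = 128.3087 + 329.6 = 457.9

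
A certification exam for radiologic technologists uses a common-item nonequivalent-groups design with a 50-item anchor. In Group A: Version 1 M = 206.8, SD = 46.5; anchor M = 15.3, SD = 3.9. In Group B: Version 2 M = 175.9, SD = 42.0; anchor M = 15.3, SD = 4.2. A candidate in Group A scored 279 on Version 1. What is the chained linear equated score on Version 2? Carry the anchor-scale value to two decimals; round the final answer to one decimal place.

236.5

Version 1 → anchor (Group A): v = (3.9/46.5)(279 − 206.8) + 15.3 = 21.36
anchor → Version 2 (Group B): y = (42.0/4.2)(21.36 − 15.3) + 175.9 = 236.5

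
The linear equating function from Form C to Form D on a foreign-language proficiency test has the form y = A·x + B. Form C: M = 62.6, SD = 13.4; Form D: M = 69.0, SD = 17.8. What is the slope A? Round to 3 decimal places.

1.328

A = SD_Y / SD_X = 17.8 / 13.4 = 1.328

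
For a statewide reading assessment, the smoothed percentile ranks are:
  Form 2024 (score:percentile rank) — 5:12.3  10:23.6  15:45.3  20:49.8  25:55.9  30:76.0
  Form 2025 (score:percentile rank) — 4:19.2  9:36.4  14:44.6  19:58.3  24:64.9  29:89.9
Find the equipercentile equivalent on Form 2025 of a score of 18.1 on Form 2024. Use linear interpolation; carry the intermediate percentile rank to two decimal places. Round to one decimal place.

15.3

PR of 18.1 on Form 2024: 45.3 + (18.1 − 15)/(20 − 15) × (49.8 − 45.3) = 48.09
On Form 2025, PR 48.09 falls between score 14 (PR 44.6) and 19 (PR 58.3).
Interpolate: 14 + (48.09 − 44.6)/(58.3 − 44.6) × (19 − 14) = 15.3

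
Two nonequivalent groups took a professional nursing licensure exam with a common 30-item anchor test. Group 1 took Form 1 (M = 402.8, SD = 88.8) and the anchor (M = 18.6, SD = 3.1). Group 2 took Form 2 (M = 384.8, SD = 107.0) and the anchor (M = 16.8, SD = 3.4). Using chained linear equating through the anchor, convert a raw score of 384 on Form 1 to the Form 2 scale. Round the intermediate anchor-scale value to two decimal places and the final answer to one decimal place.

Form 1 → anchor (Group 1): v = (3.1/88.8)(384 − 402.8) + 18.6 = 17.94
anchor → Form 2 (Group 2): y = (107.0/3.4)(17.94 − 16.8) + 384.8 = 420.7

420.7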